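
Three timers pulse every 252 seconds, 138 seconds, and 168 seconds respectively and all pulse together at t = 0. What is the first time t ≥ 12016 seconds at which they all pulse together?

Joint pulses occur at multiples of LCM(252, 138, 168).
252 = 2^2 × 3^2 × 7
138 = 2 × 3 × 23
168 = 2^3 × 3 × 7
LCM(252, 138, 168) = 2^3 × 3^2 × 7 × 23 = 11592.
Smallest multiple of 11592 that is ≥ 12016: ⌈12016/11592⌉ × 11592 = 2 × 11592 = 23184.

23184 seconds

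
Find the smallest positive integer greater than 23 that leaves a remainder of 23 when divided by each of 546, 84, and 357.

N − 23 must be a common multiple of 546, 84, and 357.
546 = 2 × 3 × 7 × 13
84 = 2^2 × 3 × 7
357 = 3 × 7 × 17
LCM(546, 84, 357) = 2^2 × 3 × 7 × 13 × 17 = 18564.
Smallest N > 23 is LCM + 23 = 18564 + 23 = 18587.

18587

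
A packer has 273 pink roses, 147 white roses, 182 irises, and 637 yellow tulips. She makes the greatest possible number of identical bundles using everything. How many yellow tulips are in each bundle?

Number of bundles = gcd(273, 147, 182, 637).
273 = 3 × 7 × 13
147 = 3 × 7^2
182 = 2 × 7 × 13
637 = 7^2 × 13
gcd(273, 147, 182, 637) = 7.
yellow tulips per bundle = 637 / 7 = 91.

91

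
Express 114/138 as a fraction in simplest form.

19/23

114 = 2 × 3 × 19
138 = 2 × 3 × 23
gcd(114, 138) = 2 × 3 = 6.
Divide numerator and denominator by 6: 114/138 = 19/23.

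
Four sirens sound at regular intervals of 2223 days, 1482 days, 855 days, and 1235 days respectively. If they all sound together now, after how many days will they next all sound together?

We need the least common multiple of the intervals.
2223 = 3^2 × 13 × 19
1482 = 2 × 3 × 13 × 19
855 = 3^2 × 5 × 19
1235 = 5 × 13 × 19
LCM(2223, 1482, 855, 1235) = 2 × 3^2 × 5 × 13 × 19 = 22230.

22230 days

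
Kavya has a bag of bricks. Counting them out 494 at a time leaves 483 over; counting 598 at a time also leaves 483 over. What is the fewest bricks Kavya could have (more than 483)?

N − 483 must be a common multiple of 494 and 598.
494 = 2 × 13 × 19
598 = 2 × 13 × 23
LCM(494, 598) = 2 × 13 × 19 × 23 = 11362.
Smallest N > 483 is LCM + 483 = 11362 + 483 = 11845.

11845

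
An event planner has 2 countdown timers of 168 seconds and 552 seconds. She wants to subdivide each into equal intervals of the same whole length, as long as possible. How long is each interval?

The interval must divide each timer length; the longest such is the gcd.
168 = 2^3 × 3 × 7
552 = 2^3 × 3 × 23
gcd(168, 552) = 2^3 × 3 = 24.

24 seconds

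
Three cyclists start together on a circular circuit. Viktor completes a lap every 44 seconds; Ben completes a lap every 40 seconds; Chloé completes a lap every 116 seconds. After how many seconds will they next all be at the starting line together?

12760 seconds

We need the least common multiple of the intervals.
44 = 2^2 × 11
40 = 2^3 × 5
116 = 2^2 × 29
LCM(44, 40, 116) = 2^3 × 5 × 11 × 29 = 12760.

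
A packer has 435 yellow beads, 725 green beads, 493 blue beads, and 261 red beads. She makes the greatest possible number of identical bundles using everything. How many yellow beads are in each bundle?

Number of bundles = gcd(435, 725, 493, 261).
435 = 3 × 5 × 29
725 = 5^2 × 29
493 = 17 × 29
261 = 3^2 × 29
gcd(435, 725, 493, 261) = 29.
yellow beads per bundle = 435 / 29 = 15.

15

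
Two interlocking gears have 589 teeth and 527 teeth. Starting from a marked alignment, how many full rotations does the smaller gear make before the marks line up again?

The first common completion time is the LCM of the periods.
589 = 19 × 31
527 = 17 × 31
LCM(589, 527) = 17 × 19 × 31 = 10013.
Rotations for period 527: 10013 / 527 = 19.

19 rotations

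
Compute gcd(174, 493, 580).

174 = 2 × 3 × 29
493 = 17 × 29
580 = 2^2 × 5 × 29
gcd(174, 493, 580) = 29.

29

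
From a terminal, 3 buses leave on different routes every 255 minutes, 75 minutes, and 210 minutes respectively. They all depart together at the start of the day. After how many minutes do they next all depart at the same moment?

The first simultaneous occurrence is after LCM of the individual periods.
255 = 3 × 5 × 17
75 = 3 × 5^2
210 = 2 × 3 × 5 × 7
LCM(255, 75, 210) = 2 × 3 × 5^2 × 7 × 17 = 17850.

17850 minutes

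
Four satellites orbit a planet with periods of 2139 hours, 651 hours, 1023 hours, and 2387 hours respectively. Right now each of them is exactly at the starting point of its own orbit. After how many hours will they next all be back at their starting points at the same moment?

They coincide at every common multiple of the periods; the first is the LCM.
2139 = 3 × 23 × 31
651 = 3 × 7 × 31
1023 = 3 × 11 × 31
2387 = 7 × 11 × 31
LCM(2139, 651, 1023, 2387) = 3 × 7 × 11 × 23 × 31 = 164703.

164703 hours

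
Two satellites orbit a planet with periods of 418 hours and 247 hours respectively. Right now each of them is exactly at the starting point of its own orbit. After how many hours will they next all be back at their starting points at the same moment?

They coincide at every common multiple of the periods; the first is the LCM.
418 = 2 × 11 × 19
247 = 13 × 19
LCM(418, 247) = 2 × 11 × 13 × 19 = 5434.

5434 hours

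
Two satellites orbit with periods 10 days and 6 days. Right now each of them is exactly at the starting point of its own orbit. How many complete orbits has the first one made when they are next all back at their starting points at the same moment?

3 orbits

The first common completion time is the LCM of the periods.
10 = 2 × 5
6 = 2 × 3
LCM(10, 6) = 2 × 3 × 5 = 30.
Orbits for period 10: 30 / 10 = 3.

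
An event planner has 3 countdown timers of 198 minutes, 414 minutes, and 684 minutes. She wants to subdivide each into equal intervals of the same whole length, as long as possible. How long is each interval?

18 minutes

The interval must divide each timer length; the longest such is the gcd.
198 = 2 × 3^2 × 11
414 = 2 × 3^2 × 23
684 = 2^2 × 3^2 × 19
gcd(198, 414, 684) = 2 × 3^2 = 18.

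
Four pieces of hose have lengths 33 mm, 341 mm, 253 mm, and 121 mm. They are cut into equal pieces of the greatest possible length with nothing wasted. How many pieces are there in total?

Piece length = gcd(33, 341, 253, 121).
33 = 3 × 11
341 = 11 × 31
253 = 11 × 23
121 = 11^2
gcd(33, 341, 253, 121) = 11.
Total pieces = 33/11 + 341/11 + 253/11 + 121/11 = 3 + 31 + 23 + 11 = 68.

68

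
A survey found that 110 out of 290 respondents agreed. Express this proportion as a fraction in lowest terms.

110 = 2 × 5 × 11
290 = 2 × 5 × 29
gcd(110, 290) = 2 × 5 = 10.
Divide numerator and denominator by 10: 110/290 = 11/29.

11/29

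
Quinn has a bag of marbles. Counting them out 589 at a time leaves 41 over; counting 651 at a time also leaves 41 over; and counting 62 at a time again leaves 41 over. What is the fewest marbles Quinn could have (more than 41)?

N − 41 must be a common multiple of 589, 651, and 62.
589 = 19 × 31
651 = 3 × 7 × 31
62 = 2 × 31
LCM(589, 651, 62) = 2 × 3 × 7 × 19 × 31 = 24738.
Smallest N > 41 is LCM + 41 = 24738 + 41 = 24779.

24779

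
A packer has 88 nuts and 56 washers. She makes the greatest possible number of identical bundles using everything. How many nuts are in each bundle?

11

Number of bundles = gcd(88, 56).
88 = 2^3 × 11
56 = 2^3 × 7
gcd(88, 56) = 2^3 = 8.
nuts per bundle = 88 / 8 = 11.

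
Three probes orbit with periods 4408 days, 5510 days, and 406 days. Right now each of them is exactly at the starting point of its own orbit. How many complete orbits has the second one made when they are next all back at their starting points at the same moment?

28 orbits

All finish a whole number of cycles simultaneously at t = LCM of the periods.
4408 = 2^3 × 19 × 29
5510 = 2 × 5 × 19 × 29
406 = 2 × 7 × 29
LCM(4408, 5510, 406) = 2^3 × 5 × 7 × 19 × 29 = 154280.
Orbits for period 5510: 154280 / 5510 = 28.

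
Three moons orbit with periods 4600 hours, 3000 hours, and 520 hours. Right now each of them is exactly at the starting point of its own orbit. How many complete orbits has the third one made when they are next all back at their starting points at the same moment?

All finish a whole number of cycles simultaneously at t = LCM of the periods.
4600 = 2^3 × 5^2 × 23
3000 = 2^3 × 3 × 5^3
520 = 2^3 × 5 × 13
LCM(4600, 3000, 520) = 2^3 × 3 × 5^3 × 13 × 23 = 897000.
Orbits for period 520: 897000 / 520 = 1725.

1725 orbits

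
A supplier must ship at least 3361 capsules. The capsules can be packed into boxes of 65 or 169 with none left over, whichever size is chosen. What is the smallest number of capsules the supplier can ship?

3380

The number of capsules must be a common multiple of 65 and 169, so a multiple of their LCM.
65 = 5 × 13
169 = 13^2
LCM(65, 169) = 5 × 13^2 = 845.
Smallest multiple of 845 that is ≥ 3361: ⌈3361/845⌉ × 845 = 4 × 845 = 3380.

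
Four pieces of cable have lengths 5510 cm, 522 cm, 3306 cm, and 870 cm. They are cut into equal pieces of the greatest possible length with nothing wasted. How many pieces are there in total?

Piece length = gcd(5510, 522, 3306, 870).
5510 = 2 × 5 × 19 × 29
522 = 2 × 3^2 × 29
3306 = 2 × 3 × 19 × 29
870 = 2 × 3 × 5 × 29
gcd(5510, 522, 3306, 870) = 2 × 29 = 58.
Total pieces = 5510/58 + 522/58 + 3306/58 + 870/58 = 95 + 9 + 57 + 15 = 176.

176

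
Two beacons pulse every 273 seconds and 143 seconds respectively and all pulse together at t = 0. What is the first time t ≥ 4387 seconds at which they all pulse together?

6006 seconds

Joint pulses occur at multiples of LCM(273, 143).
273 = 3 × 7 × 13
143 = 11 × 13
LCM(273, 143) = 3 × 7 × 11 × 13 = 3003.
Smallest multiple of 3003 that is ≥ 4387: ⌈4387/3003⌉ × 3003 = 2 × 3003 = 6006.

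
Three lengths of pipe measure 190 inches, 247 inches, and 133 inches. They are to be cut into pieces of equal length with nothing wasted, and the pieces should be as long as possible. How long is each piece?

19 inches

Each piece length must divide every original length, so the longest possible is gcd(190, 247, 133).
190 = 2 × 5 × 19
247 = 13 × 19
133 = 7 × 19
gcd(190, 247, 133) = 19.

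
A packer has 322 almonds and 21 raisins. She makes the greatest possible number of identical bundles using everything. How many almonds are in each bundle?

46

Number of bundles = gcd(322, 21).
322 = 2 × 7 × 23
21 = 3 × 7
gcd(322, 21) = 7.
almonds per bundle = 322 / 7 = 46.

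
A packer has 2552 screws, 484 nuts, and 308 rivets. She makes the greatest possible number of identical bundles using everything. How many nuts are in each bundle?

Number of bundles = gcd(2552, 484, 308).
2552 = 2^3 × 11 × 29
484 = 2^2 × 11^2
308 = 2^2 × 7 × 11
gcd(2552, 484, 308) = 2^2 × 11 = 44.
nuts per bundle = 484 / 44 = 11.

11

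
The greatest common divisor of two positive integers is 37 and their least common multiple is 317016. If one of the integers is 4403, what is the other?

2664

For two integers, gcd × lcm = product, so the other is (37 × 317016) / 4403 = 11729592 / 4403 = 2664.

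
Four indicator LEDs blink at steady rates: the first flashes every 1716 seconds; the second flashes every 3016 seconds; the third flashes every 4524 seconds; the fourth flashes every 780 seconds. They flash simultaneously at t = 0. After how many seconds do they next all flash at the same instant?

We need the least common multiple of the intervals.
1716 = 2^2 × 3 × 11 × 13
3016 = 2^3 × 13 × 29
4524 = 2^2 × 3 × 13 × 29
780 = 2^2 × 3 × 5 × 13
LCM(1716, 3016, 4524, 780) = 2^3 × 3 × 5 × 11 × 13 × 29 = 497640.

497640 seconds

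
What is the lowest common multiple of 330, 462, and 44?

4620

330 = 2 × 3 × 5 × 11
462 = 2 × 3 × 7 × 11
44 = 2^2 × 11
LCM(330, 462, 44) = 2^2 × 3 × 5 × 7 × 11 = 4620.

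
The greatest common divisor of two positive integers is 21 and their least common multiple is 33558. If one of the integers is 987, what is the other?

For two integers, gcd × lcm = product, so the other is (21 × 33558) / 987 = 704718 / 987 = 714.

714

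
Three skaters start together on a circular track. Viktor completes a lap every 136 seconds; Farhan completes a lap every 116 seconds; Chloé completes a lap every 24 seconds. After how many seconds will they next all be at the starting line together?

11832 seconds

The first simultaneous occurrence is after LCM of the individual periods.
136 = 2^3 × 17
116 = 2^2 × 29
24 = 2^3 × 3
LCM(136, 116, 24) = 2^3 × 3 × 17 × 29 = 11832.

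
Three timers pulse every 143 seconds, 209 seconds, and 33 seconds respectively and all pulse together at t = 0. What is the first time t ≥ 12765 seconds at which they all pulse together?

Joint pulses occur at multiples of LCM(143, 209, 33).
143 = 11 × 13
209 = 11 × 19
33 = 3 × 11
LCM(143, 209, 33) = 3 × 11 × 13 × 19 = 8151.
Smallest multiple of 8151 that is ≥ 12765: ⌈12765/8151⌉ × 8151 = 2 × 8151 = 16302.

16302 seconds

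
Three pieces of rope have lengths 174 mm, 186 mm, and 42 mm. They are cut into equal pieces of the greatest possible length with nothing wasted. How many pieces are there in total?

Piece length = gcd(174, 186, 42).
174 = 2 × 3 × 29
186 = 2 × 3 × 31
42 = 2 × 3 × 7
gcd(174, 186, 42) = 2 × 3 = 6.
Total pieces = 174/6 + 186/6 + 42/6 = 29 + 31 + 7 = 67.

67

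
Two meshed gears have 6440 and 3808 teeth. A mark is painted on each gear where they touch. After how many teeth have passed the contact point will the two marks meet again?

437920 teeth

We need the least common multiple of the intervals.
6440 = 2^3 × 5 × 7 × 23
3808 = 2^5 × 7 × 17
LCM(6440, 3808) = 2^5 × 5 × 7 × 17 × 23 = 437920.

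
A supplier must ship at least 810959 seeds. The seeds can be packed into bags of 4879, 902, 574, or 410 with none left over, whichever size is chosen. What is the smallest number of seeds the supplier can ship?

1073380

The number of seeds must be a common multiple of 4879, 902, 574, and 410, so a multiple of their LCM.
4879 = 7 × 17 × 41
902 = 2 × 11 × 41
574 = 2 × 7 × 41
410 = 2 × 5 × 41
LCM(4879, 902, 574, 410) = 2 × 5 × 7 × 11 × 17 × 41 = 536690.
Smallest multiple of 536690 that is ≥ 810959: ⌈810959/536690⌉ × 536690 = 2 × 536690 = 1073380.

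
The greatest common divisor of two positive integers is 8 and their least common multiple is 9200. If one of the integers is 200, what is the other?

368

For two integers, gcd × lcm = product, so the other is (8 × 9200) / 200 = 73600 / 200 = 368.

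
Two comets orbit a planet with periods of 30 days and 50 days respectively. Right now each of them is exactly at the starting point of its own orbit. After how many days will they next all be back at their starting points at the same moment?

They coincide at every common multiple of the periods; the first is the LCM.
30 = 2 × 3 × 5
50 = 2 × 5^2
LCM(30, 50) = 2 × 3 × 5^2 = 150.

150 days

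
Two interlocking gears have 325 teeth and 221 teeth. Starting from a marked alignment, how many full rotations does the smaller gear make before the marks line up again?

25 rotations

They are all back at their starting positions together after one LCM of the periods.
325 = 5^2 × 13
221 = 13 × 17
LCM(325, 221) = 5^2 × 13 × 17 = 5525.
Rotations for period 221: 5525 / 221 = 25.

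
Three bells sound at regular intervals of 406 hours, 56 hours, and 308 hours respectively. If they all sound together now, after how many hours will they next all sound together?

17864 hours

We need the least common multiple of the intervals.
406 = 2 × 7 × 29
56 = 2^3 × 7
308 = 2^2 × 7 × 11
LCM(406, 56, 308) = 2^3 × 7 × 11 × 29 = 17864.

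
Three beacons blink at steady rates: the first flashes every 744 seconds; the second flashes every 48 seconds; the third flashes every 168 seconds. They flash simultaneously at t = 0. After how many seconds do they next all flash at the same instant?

The first simultaneous occurrence is after LCM of the individual periods.
744 = 2^3 × 3 × 31
48 = 2^4 × 3
168 = 2^3 × 3 × 7
LCM(744, 48, 168) = 2^4 × 3 × 7 × 31 = 10416.

10416 seconds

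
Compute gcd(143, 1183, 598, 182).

143 = 11 × 13
1183 = 7 × 13^2
598 = 2 × 13 × 23
182 = 2 × 7 × 13
gcd(143, 1183, 598, 182) = 13.

13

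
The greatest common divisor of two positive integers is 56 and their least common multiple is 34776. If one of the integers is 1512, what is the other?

1288

For two integers, gcd × lcm = product, so the other is (56 × 34776) / 1512 = 1947456 / 1512 = 1288.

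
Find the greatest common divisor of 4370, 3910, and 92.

46

4370 = 2 × 5 × 19 × 23
3910 = 2 × 5 × 17 × 23
92 = 2^2 × 23
gcd(4370, 3910, 92) = 2 × 23 = 46.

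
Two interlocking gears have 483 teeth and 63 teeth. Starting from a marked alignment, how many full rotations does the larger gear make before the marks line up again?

All finish a whole number of cycles simultaneously at t = LCM of the periods.
483 = 3 × 7 × 23
63 = 3^2 × 7
LCM(483, 63) = 3^2 × 7 × 23 = 1449.
Rotations for period 483: 1449 / 483 = 3.

3 rotations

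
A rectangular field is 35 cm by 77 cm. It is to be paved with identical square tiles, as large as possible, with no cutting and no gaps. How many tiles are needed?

Tile side = gcd(35, 77).
35 = 5 × 7
77 = 7 × 11
gcd(35, 77) = 7.
Tiles: (35/7) × (77/7) = 5 × 11 = 55.

55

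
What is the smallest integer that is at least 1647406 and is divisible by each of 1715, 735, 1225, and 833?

1749300

The integer must be a common multiple of 1715, 735, 1225, and 833, so a multiple of their LCM.
1715 = 5 × 7^3
735 = 3 × 5 × 7^2
1225 = 5^2 × 7^2
833 = 7^2 × 17
LCM(1715, 735, 1225, 833) = 3 × 5^2 × 7^3 × 17 = 437325.
Smallest multiple of 437325 that is ≥ 1647406: ⌈1647406/437325⌉ × 437325 = 4 × 437325 = 1749300.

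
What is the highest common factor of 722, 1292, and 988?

722 = 2 × 19^2
1292 = 2^2 × 17 × 19
988 = 2^2 × 13 × 19
gcd(722, 1292, 988) = 2 × 19 = 38.

38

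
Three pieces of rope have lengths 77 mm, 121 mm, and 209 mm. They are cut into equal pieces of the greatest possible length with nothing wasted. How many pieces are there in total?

37

Piece length = gcd(77, 121, 209).
77 = 7 × 11
121 = 11^2
209 = 11 × 19
gcd(77, 121, 209) = 11.
Total pieces = 77/11 + 121/11 + 209/11 = 7 + 11 + 19 = 37.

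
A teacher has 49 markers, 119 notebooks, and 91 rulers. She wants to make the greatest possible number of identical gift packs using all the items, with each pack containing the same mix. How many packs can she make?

The pack count must divide each quantity, so the greatest is gcd(49, 119, 91).
49 = 7^2
119 = 7 × 17
91 = 7 × 13
gcd(49, 119, 91) = 7.

7 packs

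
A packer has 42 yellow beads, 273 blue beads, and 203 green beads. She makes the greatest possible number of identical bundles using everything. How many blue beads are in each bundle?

39

Number of bundles = gcd(42, 273, 203).
42 = 2 × 3 × 7
273 = 3 × 7 × 13
203 = 7 × 29
gcd(42, 273, 203) = 7.
blue beads per bundle = 273 / 7 = 39.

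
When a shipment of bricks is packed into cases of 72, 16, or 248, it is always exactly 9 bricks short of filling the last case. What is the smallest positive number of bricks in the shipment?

Being 9 short of a full case of size k means N ≡ −9 (mod k), i.e. N + 9 is a multiple of each size.
72 = 2^3 × 3^2
16 = 2^4
248 = 2^3 × 31
LCM(72, 16, 248) = 2^4 × 3^2 × 31 = 4464.
Smallest positive N is 4464 − 9 = 4455.

4455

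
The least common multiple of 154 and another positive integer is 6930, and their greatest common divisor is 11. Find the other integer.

495

gcd × lcm = product of the two integers, so the other integer is (11 × 6930) / 154 = 495.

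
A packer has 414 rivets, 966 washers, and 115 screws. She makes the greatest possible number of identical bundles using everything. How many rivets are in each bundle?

Number of bundles = gcd(414, 966, 115).
414 = 2 × 3^2 × 23
966 = 2 × 3 × 7 × 23
115 = 5 × 23
gcd(414, 966, 115) = 23.
rivets per bundle = 414 / 23 = 18.

18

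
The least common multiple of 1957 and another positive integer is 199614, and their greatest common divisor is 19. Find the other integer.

gcd × lcm = product of the two integers, so the other integer is (19 × 199614) / 1957 = 1938.

1938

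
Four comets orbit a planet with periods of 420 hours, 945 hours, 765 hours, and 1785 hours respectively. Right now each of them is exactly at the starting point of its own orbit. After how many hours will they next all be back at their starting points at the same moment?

64260 hours

They coincide at every common multiple of the periods; the first is the LCM.
420 = 2^2 × 3 × 5 × 7
945 = 3^3 × 5 × 7
765 = 3^2 × 5 × 17
1785 = 3 × 5 × 7 × 17
LCM(420, 945, 765, 1785) = 2^2 × 3^3 × 5 × 7 × 17 = 64260.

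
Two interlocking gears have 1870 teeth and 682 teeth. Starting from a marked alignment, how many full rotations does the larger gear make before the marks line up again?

31 rotations

The first common completion time is the LCM of the periods.
1870 = 2 × 5 × 11 × 17
682 = 2 × 11 × 31
LCM(1870, 682) = 2 × 5 × 11 × 17 × 31 = 57970.
Rotations for period 1870: 57970 / 1870 = 31.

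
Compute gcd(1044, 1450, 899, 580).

1044 = 2^2 × 3^2 × 29
1450 = 2 × 5^2 × 29
899 = 29 × 31
580 = 2^2 × 5 × 29
gcd(1044, 1450, 899, 580) = 29.

29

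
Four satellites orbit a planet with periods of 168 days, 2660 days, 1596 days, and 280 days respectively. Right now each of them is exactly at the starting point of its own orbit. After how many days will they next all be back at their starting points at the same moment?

15960 days

They coincide at every common multiple of the periods; the first is the LCM.
168 = 2^3 × 3 × 7
2660 = 2^2 × 5 × 7 × 19
1596 = 2^2 × 3 × 7 × 19
280 = 2^3 × 5 × 7
LCM(168, 2660, 1596, 280) = 2^3 × 3 × 5 × 7 × 19 = 15960.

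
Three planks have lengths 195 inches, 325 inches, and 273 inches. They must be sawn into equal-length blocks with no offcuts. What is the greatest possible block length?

13 inches

The block length must divide every plank, so the greatest is gcd(195, 325, 273).
195 = 3 × 5 × 13
325 = 5^2 × 13
273 = 3 × 7 × 13
gcd(195, 325, 273) = 13.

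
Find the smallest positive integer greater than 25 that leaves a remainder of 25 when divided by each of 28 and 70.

165

N − 25 must be a common multiple of 28 and 70.
28 = 2^2 × 7
70 = 2 × 5 × 7
LCM(28, 70) = 2^2 × 5 × 7 = 140.
Smallest N > 25 is LCM + 25 = 140 + 25 = 165.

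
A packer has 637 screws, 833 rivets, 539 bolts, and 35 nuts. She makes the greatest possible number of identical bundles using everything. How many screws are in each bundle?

91

Number of bundles = gcd(637, 833, 539, 35).
637 = 7^2 × 13
833 = 7^2 × 17
539 = 7^2 × 11
35 = 5 × 7
gcd(637, 833, 539, 35) = 7.
screws per bundle = 637 / 7 = 91.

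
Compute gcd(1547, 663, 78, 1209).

1547 = 7 × 13 × 17
663 = 3 × 13 × 17
78 = 2 × 3 × 13
1209 = 3 × 13 × 31
gcd(1547, 663, 78, 1209) = 13.

13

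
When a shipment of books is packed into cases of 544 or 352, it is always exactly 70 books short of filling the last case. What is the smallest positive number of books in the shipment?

Being 70 short of a full case of size k means N ≡ −70 (mod k), i.e. N + 70 is a multiple of each size.
544 = 2^5 × 17
352 = 2^5 × 11
LCM(544, 352) = 2^5 × 11 × 17 = 5984.
Smallest positive N is 5984 − 70 = 5914.

5914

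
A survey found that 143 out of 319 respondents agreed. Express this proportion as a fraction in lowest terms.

13/29

143 = 11 × 13
319 = 11 × 29
gcd(143, 319) = 11.
Divide numerator and denominator by 11: 143/319 = 13/29.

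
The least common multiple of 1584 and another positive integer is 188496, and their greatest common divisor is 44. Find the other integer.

gcd × lcm = product of the two integers, so the other integer is (44 × 188496) / 1584 = 5236.

5236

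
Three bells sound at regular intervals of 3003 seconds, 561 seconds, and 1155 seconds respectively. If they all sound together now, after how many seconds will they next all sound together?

We need the least common multiple of the intervals.
3003 = 3 × 7 × 11 × 13
561 = 3 × 11 × 17
1155 = 3 × 5 × 7 × 11
LCM(3003, 561, 1155) = 3 × 5 × 7 × 11 × 13 × 17 = 255255.

255255 seconds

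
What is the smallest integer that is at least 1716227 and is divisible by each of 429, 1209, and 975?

1994850

The integer must be a common multiple of 429, 1209, and 975, so a multiple of their LCM.
429 = 3 × 11 × 13
1209 = 3 × 13 × 31
975 = 3 × 5^2 × 13
LCM(429, 1209, 975) = 3 × 5^2 × 11 × 13 × 31 = 332475.
Smallest multiple of 332475 that is ≥ 1716227: ⌈1716227/332475⌉ × 332475 = 6 × 332475 = 1994850.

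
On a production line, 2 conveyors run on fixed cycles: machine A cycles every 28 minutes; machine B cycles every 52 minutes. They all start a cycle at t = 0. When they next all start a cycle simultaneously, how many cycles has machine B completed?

7 cycles

The first common completion time is the LCM of the periods.
28 = 2^2 × 7
52 = 2^2 × 13
LCM(28, 52) = 2^2 × 7 × 13 = 364.
Cycles for period 52: 364 / 52 = 7.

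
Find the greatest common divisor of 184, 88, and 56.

184 = 2^3 × 23
88 = 2^3 × 11
56 = 2^3 × 7
gcd(184, 88, 56) = 2^3 = 8.

8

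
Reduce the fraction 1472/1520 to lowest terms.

92/95

1472 = 2^6 × 23
1520 = 2^4 × 5 × 19
gcd(1472, 1520) = 2^4 = 16.
Divide numerator and denominator by 16: 1472/1520 = 92/95.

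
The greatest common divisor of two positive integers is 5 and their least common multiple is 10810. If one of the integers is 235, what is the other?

230

For two integers, gcd × lcm = product, so the other is (5 × 10810) / 235 = 54050 / 235 = 230.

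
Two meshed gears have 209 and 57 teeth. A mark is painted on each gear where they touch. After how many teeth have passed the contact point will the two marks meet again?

627 teeth

The first simultaneous occurrence is after LCM of the individual periods.
209 = 11 × 19
57 = 3 × 19
LCM(209, 57) = 3 × 11 × 19 = 627.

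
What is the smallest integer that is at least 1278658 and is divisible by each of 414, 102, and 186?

The integer must be a common multiple of 414, 102, and 186, so a multiple of their LCM.
414 = 2 × 3^2 × 23
102 = 2 × 3 × 17
186 = 2 × 3 × 31
LCM(414, 102, 186) = 2 × 3^2 × 17 × 23 × 31 = 218178.
Smallest multiple of 218178 that is ≥ 1278658: ⌈1278658/218178⌉ × 218178 = 6 × 218178 = 1309068.

1309068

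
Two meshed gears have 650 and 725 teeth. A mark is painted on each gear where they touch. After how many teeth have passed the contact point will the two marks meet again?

18850 teeth

They coincide at every common multiple of the periods; the first is the LCM.
650 = 2 × 5^2 × 13
725 = 5^2 × 29
LCM(650, 725) = 2 × 5^2 × 13 × 29 = 18850.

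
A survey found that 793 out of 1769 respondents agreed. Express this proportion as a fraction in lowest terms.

13/29

793 = 13 × 61
1769 = 29 × 61
gcd(793, 1769) = 61.
Divide numerator and denominator by 61: 793/1769 = 13/29.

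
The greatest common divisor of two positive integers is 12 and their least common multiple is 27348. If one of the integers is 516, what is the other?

636

For two integers, gcd × lcm = product, so the other is (12 × 27348) / 516 = 328176 / 516 = 636.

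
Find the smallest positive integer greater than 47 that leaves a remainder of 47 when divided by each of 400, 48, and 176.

13247

N − 47 must be a common multiple of 400, 48, and 176.
400 = 2^4 × 5^2
48 = 2^4 × 3
176 = 2^4 × 11
LCM(400, 48, 176) = 2^4 × 3 × 5^2 × 11 = 13200.
Smallest N > 47 is LCM + 47 = 13200 + 47 = 13247.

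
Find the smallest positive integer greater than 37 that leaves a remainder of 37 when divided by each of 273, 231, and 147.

N − 37 must be a common multiple of 273, 231, and 147.
273 = 3 × 7 × 13
231 = 3 × 7 × 11
147 = 3 × 7^2
LCM(273, 231, 147) = 3 × 7^2 × 11 × 13 = 21021.
Smallest N > 37 is LCM + 37 = 21021 + 37 = 21058.

21058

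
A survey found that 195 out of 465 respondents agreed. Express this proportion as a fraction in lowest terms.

13/31

195 = 3 × 5 × 13
465 = 3 × 5 × 31
gcd(195, 465) = 3 × 5 = 15.
Divide numerator and denominator by 15: 195/465 = 13/31.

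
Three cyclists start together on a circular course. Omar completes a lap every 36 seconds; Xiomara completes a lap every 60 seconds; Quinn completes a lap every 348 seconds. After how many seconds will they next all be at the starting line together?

5220 seconds

The first simultaneous occurrence is after LCM of the individual periods.
36 = 2^2 × 3^2
60 = 2^2 × 3 × 5
348 = 2^2 × 3 × 29
LCM(36, 60, 348) = 2^2 × 3^2 × 5 × 29 = 5220.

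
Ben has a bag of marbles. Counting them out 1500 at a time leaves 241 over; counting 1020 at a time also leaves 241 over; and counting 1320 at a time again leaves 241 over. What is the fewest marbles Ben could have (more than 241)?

561241

N − 241 must be a common multiple of 1500, 1020, and 1320.
1500 = 2^2 × 3 × 5^3
1020 = 2^2 × 3 × 5 × 17
1320 = 2^3 × 3 × 5 × 11
LCM(1500, 1020, 1320) = 2^3 × 3 × 5^3 × 11 × 17 = 561000.
Smallest N > 241 is LCM + 241 = 561000 + 241 = 561241.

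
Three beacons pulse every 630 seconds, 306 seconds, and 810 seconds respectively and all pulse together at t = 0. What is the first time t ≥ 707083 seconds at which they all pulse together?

771120 seconds

Joint pulses occur at multiples of LCM(630, 306, 810).
630 = 2 × 3^2 × 5 × 7
306 = 2 × 3^2 × 17
810 = 2 × 3^4 × 5
LCM(630, 306, 810) = 2 × 3^4 × 5 × 7 × 17 = 96390.
Smallest multiple of 96390 that is ≥ 707083: ⌈707083/96390⌉ × 96390 = 8 × 96390 = 771120.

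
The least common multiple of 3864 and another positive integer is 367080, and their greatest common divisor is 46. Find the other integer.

gcd × lcm = product of the two integers, so the other integer is (46 × 367080) / 3864 = 4370.

4370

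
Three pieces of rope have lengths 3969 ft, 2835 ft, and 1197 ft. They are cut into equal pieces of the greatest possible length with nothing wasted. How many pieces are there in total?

127

Piece length = gcd(3969, 2835, 1197).
3969 = 3^4 × 7^2
2835 = 3^4 × 5 × 7
1197 = 3^2 × 7 × 19
gcd(3969, 2835, 1197) = 3^2 × 7 = 63.
Total pieces = 3969/63 + 2835/63 + 1197/63 = 63 + 45 + 19 = 127.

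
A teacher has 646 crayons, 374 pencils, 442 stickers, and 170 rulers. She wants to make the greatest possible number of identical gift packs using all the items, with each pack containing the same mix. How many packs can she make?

34 packs

The pack count must divide each quantity, so the greatest is gcd(646, 374, 442, 170).
646 = 2 × 17 × 19
374 = 2 × 11 × 17
442 = 2 × 13 × 17
170 = 2 × 5 × 17
gcd(646, 374, 442, 170) = 2 × 17 = 34.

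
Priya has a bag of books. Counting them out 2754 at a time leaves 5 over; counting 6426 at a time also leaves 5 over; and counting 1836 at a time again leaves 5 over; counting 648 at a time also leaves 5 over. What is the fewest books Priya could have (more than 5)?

77117

N − 5 must be a common multiple of 2754, 6426, 1836, and 648.
2754 = 2 × 3^4 × 17
6426 = 2 × 3^3 × 7 × 17
1836 = 2^2 × 3^3 × 17
648 = 2^3 × 3^4
LCM(2754, 6426, 1836, 648) = 2^3 × 3^4 × 7 × 17 = 77112.
Smallest N > 5 is LCM + 5 = 77112 + 5 = 77117.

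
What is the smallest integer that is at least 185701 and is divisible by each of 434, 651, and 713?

209622

The integer must be a common multiple of 434, 651, and 713, so a multiple of their LCM.
434 = 2 × 7 × 31
651 = 3 × 7 × 31
713 = 23 × 31
LCM(434, 651, 713) = 2 × 3 × 7 × 23 × 31 = 29946.
Smallest multiple of 29946 that is ≥ 185701: ⌈185701/29946⌉ × 29946 = 7 × 29946 = 209622.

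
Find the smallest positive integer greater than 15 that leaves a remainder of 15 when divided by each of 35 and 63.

330

N − 15 must be a common multiple of 35 and 63.
35 = 5 × 7
63 = 3^2 × 7
LCM(35, 63) = 3^2 × 5 × 7 = 315.
Smallest N > 15 is LCM + 15 = 315 + 15 = 330.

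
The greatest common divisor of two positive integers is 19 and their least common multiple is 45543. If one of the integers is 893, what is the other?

For two integers, gcd × lcm = product, so the other is (19 × 45543) / 893 = 865317 / 893 = 969.

969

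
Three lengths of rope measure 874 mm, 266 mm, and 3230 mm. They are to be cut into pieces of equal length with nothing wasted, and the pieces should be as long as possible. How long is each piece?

38 mm

The greatest length dividing all of 874, 266, and 3230 is their gcd.
874 = 2 × 19 × 23
266 = 2 × 7 × 19
3230 = 2 × 5 × 17 × 19
gcd(874, 266, 3230) = 2 × 19 = 38.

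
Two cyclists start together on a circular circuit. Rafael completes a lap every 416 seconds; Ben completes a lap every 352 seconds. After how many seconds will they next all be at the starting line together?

They coincide at every common multiple of the periods; the first is the LCM.
416 = 2^5 × 13
352 = 2^5 × 11
LCM(416, 352) = 2^5 × 11 × 13 = 4576.

4576 seconds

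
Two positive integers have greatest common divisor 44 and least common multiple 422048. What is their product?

18570112

For any two positive integers, gcd × lcm = product = 44 × 422048 = 18570112.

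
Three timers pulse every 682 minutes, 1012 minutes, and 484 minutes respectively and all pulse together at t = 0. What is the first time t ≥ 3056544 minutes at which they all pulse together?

Joint pulses occur at multiples of LCM(682, 1012, 484).
682 = 2 × 11 × 31
1012 = 2^2 × 11 × 23
484 = 2^2 × 11^2
LCM(682, 1012, 484) = 2^2 × 11^2 × 23 × 31 = 345092.
Smallest multiple of 345092 that is ≥ 3056544: ⌈3056544/345092⌉ × 345092 = 9 × 345092 = 3105828.

3105828 minutes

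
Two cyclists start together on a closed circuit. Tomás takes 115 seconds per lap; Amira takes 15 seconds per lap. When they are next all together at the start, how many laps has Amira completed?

They are all back at their starting positions together after one LCM of the periods.
115 = 5 × 23
15 = 3 × 5
LCM(115, 15) = 3 × 5 × 23 = 345.
Laps for period 15: 345 / 15 = 23.

23 laps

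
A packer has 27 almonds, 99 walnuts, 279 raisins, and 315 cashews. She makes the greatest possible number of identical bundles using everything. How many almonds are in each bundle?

3

Number of bundles = gcd(27, 99, 279, 315).
27 = 3^3
99 = 3^2 × 11
279 = 3^2 × 31
315 = 3^2 × 5 × 7
gcd(27, 99, 279, 315) = 3^2 = 9.
almonds per bundle = 27 / 9 = 3.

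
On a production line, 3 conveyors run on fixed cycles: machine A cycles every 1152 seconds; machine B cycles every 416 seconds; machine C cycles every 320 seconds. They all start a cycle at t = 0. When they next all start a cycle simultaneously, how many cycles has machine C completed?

234 cycles

They are all back at their starting positions together after one LCM of the periods.
1152 = 2^7 × 3^2
416 = 2^5 × 13
320 = 2^6 × 5
LCM(1152, 416, 320) = 2^7 × 3^2 × 5 × 13 = 74880.
Cycles for period 320: 74880 / 320 = 234.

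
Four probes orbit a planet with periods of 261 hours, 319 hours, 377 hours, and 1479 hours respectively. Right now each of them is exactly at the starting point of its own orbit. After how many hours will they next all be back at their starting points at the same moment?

The first simultaneous occurrence is after LCM of the individual periods.
261 = 3^2 × 29
319 = 11 × 29
377 = 13 × 29
1479 = 3 × 17 × 29
LCM(261, 319, 377, 1479) = 3^2 × 11 × 13 × 17 × 29 = 634491.

634491 hours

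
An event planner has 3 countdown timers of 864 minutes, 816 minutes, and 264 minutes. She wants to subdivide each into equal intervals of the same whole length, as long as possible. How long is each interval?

24 minutes

The interval must divide each timer length; the longest such is the gcd.
864 = 2^5 × 3^3
816 = 2^4 × 3 × 17
264 = 2^3 × 3 × 11
gcd(864, 816, 264) = 2^3 × 3 = 24.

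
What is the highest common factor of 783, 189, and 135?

783 = 3^3 × 29
189 = 3^3 × 7
135 = 3^3 × 5
gcd(783, 189, 135) = 3^3 = 27.

27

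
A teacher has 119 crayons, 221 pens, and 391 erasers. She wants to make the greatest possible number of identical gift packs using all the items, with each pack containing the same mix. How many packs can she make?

The pack count must divide each quantity, so the greatest is gcd(119, 221, 391).
119 = 7 × 17
221 = 13 × 17
391 = 17 × 23
gcd(119, 221, 391) = 17.

17 packs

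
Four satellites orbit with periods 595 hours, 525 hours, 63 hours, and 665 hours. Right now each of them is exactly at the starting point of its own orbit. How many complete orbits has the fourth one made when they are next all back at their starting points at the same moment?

They are all back at their starting positions together after one LCM of the periods.
595 = 5 × 7 × 17
525 = 3 × 5^2 × 7
63 = 3^2 × 7
665 = 5 × 7 × 19
LCM(595, 525, 63, 665) = 3^2 × 5^2 × 7 × 17 × 19 = 508725.
Orbits for period 665: 508725 / 665 = 765.

765 orbits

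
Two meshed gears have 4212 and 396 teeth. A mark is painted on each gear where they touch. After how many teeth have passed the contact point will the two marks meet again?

The first simultaneous occurrence is after LCM of the individual periods.
4212 = 2^2 × 3^4 × 13
396 = 2^2 × 3^2 × 11
LCM(4212, 396) = 2^2 × 3^4 × 11 × 13 = 46332.

46332 teeth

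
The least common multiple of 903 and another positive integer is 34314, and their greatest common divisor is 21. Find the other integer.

798

gcd × lcm = product of the two integers, so the other integer is (21 × 34314) / 903 = 798.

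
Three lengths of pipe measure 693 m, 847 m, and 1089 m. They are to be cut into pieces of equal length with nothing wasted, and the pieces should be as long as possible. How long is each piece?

11 m

Each piece length must divide every original length, so the longest possible is gcd(693, 847, 1089).
693 = 3^2 × 7 × 11
847 = 7 × 11^2
1089 = 3^2 × 11^2
gcd(693, 847, 1089) = 11.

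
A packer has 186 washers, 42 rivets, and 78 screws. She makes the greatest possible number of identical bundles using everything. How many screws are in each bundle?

Number of bundles = gcd(186, 42, 78).
186 = 2 × 3 × 31
42 = 2 × 3 × 7
78 = 2 × 3 × 13
gcd(186, 42, 78) = 2 × 3 = 6.
screws per bundle = 78 / 6 = 13.

13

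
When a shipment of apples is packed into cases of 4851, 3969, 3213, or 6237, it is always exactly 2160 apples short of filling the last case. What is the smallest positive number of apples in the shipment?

740043

Being 2160 short of a full case of size k means N ≡ −2160 (mod k), i.e. N + 2160 is a multiple of each size.
4851 = 3^2 × 7^2 × 11
3969 = 3^4 × 7^2
3213 = 3^3 × 7 × 17
6237 = 3^4 × 7 × 11
LCM(4851, 3969, 3213, 6237) = 3^4 × 7^2 × 11 × 17 = 742203.
Smallest positive N is 742203 − 2160 = 740043.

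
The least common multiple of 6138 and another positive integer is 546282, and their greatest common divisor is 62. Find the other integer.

gcd × lcm = product of the two integers, so the other integer is (62 × 546282) / 6138 = 5518.

5518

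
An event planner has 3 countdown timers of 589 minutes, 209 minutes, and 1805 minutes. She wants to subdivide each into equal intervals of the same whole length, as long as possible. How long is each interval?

The interval must divide each timer length; the longest such is the gcd.
589 = 19 × 31
209 = 11 × 19
1805 = 5 × 19^2
gcd(589, 209, 1805) = 19.

19 minutes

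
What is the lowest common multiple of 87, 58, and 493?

2958

87 = 3 × 29
58 = 2 × 29
493 = 17 × 29
LCM(87, 58, 493) = 2 × 3 × 17 × 29 = 2958.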